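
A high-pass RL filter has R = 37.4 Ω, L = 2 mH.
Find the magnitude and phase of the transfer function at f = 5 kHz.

Step 1 — Angular frequency: ω = 2π·5000 = 3.142e+04 rad/s.
Step 2 — Transfer function: H(jω) = jωL/(R + jωL).
Step 3 — Numerator jωL = j·62.83; denominator R + jωL = 37.4 + j62.83.
Step 4 — H = 0.7384 + j0.4395.
Step 5 — Magnitude: |H| = 0.8593 (-1.3 dB); phase: φ = 30.8°.

|H| = 0.8593 (-1.3 dB), φ = 30.8°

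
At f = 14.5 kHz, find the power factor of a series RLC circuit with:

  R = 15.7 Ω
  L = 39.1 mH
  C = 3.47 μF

Step 1 — Angular frequency: ω = 2π·f = 2π·1.45e+04 = 9.111e+04 rad/s.
Step 2 — Component impedances:
  R: Z = R = 15.7 Ω
  L: Z = jωL = j·9.111e+04·0.0391 = 0 + j3562 Ω
  C: Z = 1/(jωC) = -j/(ω·C) = 0 - j3.163 Ω
Step 3 — Series combination: Z_total = R + L + C = 15.7 + j3559 Ω = 3559∠89.7° Ω.
Step 4 — Power factor: PF = cos(φ) = Re(Z)/|Z| = 15.7/3559 = 0.004411.
Step 5 — Type: Im(Z) = 3559 ⇒ lagging (phase φ = 89.7°).

PF = 0.004411 (lagging, φ = 89.7°)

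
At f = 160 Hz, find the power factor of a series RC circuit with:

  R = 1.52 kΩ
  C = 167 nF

Step 1 — Angular frequency: ω = 2π·f = 2π·160 = 1005 rad/s.
Step 2 — Component impedances:
  R: Z = R = 1520 Ω
  C: Z = 1/(jωC) = -j/(ω·C) = 0 - j5956 Ω
Step 3 — Series combination: Z_total = R + C = 1520 - j5956 Ω = 6147∠-75.7° Ω.
Step 4 — Power factor: PF = cos(φ) = Re(Z)/|Z| = 1520/6147 = 0.2473.
Step 5 — Type: Im(Z) = -5956 ⇒ leading (phase φ = -75.7°).

PF = 0.2473 (leading, φ = -75.7°)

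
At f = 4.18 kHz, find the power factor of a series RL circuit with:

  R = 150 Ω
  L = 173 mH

Step 1 — Angular frequency: ω = 2π·f = 2π·4180 = 2.626e+04 rad/s.
Step 2 — Component impedances:
  R: Z = R = 150 Ω
  L: Z = jωL = j·2.626e+04·0.173 = 0 + j4544 Ω
Step 3 — Series combination: Z_total = R + L = 150 + j4544 Ω = 4546∠88.1° Ω.
Step 4 — Power factor: PF = cos(φ) = Re(Z)/|Z| = 150/4546 = 0.033.
Step 5 — Type: Im(Z) = 4544 ⇒ lagging (phase φ = 88.1°).

PF = 0.033 (lagging, φ = 88.1°)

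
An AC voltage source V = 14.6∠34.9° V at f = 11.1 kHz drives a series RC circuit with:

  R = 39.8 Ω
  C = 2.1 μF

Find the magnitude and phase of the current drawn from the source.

Step 1 — Angular frequency: ω = 2π·f = 2π·1.11e+04 = 6.974e+04 rad/s.
Step 2 — Component impedances:
  R: Z = R = 39.8 Ω
  C: Z = 1/(jωC) = -j/(ω·C) = 0 - j6.828 Ω
Step 3 — Series combination: Z_total = R + C = 39.8 - j6.828 Ω = 40.38∠-9.7° Ω.
Step 4 — Source phasor: V = 14.6∠34.9° V = 11.97 + j8.353 V.
Step 5 — Ohm's law: I = V / Z_total = (11.97 + j8.353) / (39.8 - j6.828) = 0.2573 + j0.254 A.
Step 6 — Convert to polar: |I| = 0.3616 A, ∠I = 44.6°.

I = 0.3616∠44.6° A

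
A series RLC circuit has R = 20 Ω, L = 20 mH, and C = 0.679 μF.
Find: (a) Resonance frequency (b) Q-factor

Step 1 — Resonance condition Im(Z)=0 gives ω₀ = 1/√(LC).
Step 2 — ω₀ = 1/√(0.02·6.79e-07) = 8581 rad/s.
Step 3 — f₀ = ω₀/(2π) = 1366 Hz.
Step 4 — Series Q: Q = ω₀L/R = 8581·0.02/20 = 8.581.

(a) f₀ = 1366 Hz  (b) Q = 8.581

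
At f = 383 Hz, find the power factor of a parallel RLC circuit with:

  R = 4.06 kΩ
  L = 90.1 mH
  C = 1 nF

Step 1 — Angular frequency: ω = 2π·f = 2π·383 = 2406 rad/s.
Step 2 — Component impedances:
  R: Z = R = 4060 Ω
  L: Z = jωL = j·2406·0.0901 = 0 + j216.8 Ω
  C: Z = 1/(jωC) = -j/(ω·C) = 0 - j4.155e+05 Ω
Step 3 — Parallel combination: 1/Z_total = 1/R + 1/L + 1/C; Z_total = 11.56 + j216.3 Ω = 216.6∠86.9° Ω.
Step 4 — Power factor: PF = cos(φ) = Re(Z)/|Z| = 11.5584/216.626 = 0.05336.
Step 5 — Type: Im(Z) = 216.3 ⇒ lagging (phase φ = 86.9°).

PF = 0.05336 (lagging, φ = 86.9°)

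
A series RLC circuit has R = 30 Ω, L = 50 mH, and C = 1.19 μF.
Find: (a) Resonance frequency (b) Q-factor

Step 1 — Resonance condition Im(Z)=0 gives ω₀ = 1/√(LC).
Step 2 — ω₀ = 1/√(0.05·1.19e-06) = 4100 rad/s.
Step 3 — f₀ = ω₀/(2π) = 652.5 Hz.
Step 4 — Series Q: Q = ω₀L/R = 4100·0.05/30 = 6.833.

(a) f₀ = 652.5 Hz  (b) Q = 6.833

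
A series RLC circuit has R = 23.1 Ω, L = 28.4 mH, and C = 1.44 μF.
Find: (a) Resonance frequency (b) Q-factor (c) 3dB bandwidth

Step 1 — Resonance: ω₀ = 1/√(LC) = 1/√(0.0284·1.44e-06) = 4945 rad/s.
Step 2 — f₀ = ω₀/(2π) = 787 Hz.
Step 3 — Series Q: Q = ω₀L/R = 4945·0.0284/23.1 = 6.079.
Step 4 — Bandwidth: Δω = ω₀/Q = 813.4 rad/s; BW = Δω/(2π) = 129.5 Hz.

(a) f₀ = 787 Hz  (b) Q = 6.079  (c) BW = 129.5 Hz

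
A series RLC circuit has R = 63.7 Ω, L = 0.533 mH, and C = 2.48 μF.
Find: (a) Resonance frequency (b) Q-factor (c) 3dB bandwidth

Step 1 — Resonance condition Im(Z)=0 gives ω₀ = 1/√(LC).
Step 2 — ω₀ = 1/√(0.000533·2.48e-06) = 2.75e+04 rad/s.
Step 3 — f₀ = ω₀/(2π) = 4378 Hz.
Step 4 — Series Q: Q = ω₀L/R = 2.75e+04·0.000533/63.7 = 0.2301.
Step 5 — 3dB bandwidth: Δω = ω₀/Q = 1.195e+05 rad/s; BW = Δω/(2π) = 1.902e+04 Hz.

(a) f₀ = 4378 Hz  (b) Q = 0.2301  (c) BW = 1.902e+04 Hz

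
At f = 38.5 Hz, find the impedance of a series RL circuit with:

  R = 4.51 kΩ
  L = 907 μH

Step 1 — Angular frequency: ω = 2π·f = 2π·38.5 = 241.9 rad/s.
Step 2 — Component impedances:
  R: Z = R = 4510 Ω
  L: Z = jωL = j·241.9·0.000907 = 0 + j0.2194 Ω
Step 3 — Series combination: Z_total = R + L = 4510 + j0.2194 Ω = 4510∠0.0° Ω.

Z = 4510 + j0.2194 Ω = 4510∠0.0° Ω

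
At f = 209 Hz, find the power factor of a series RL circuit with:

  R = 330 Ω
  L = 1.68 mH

Step 1 — Angular frequency: ω = 2π·f = 2π·209 = 1313 rad/s.
Step 2 — Component impedances:
  R: Z = R = 330 Ω
  L: Z = jωL = j·1313·0.00168 = 0 + j2.206 Ω
Step 3 — Series combination: Z_total = R + L = 330 + j2.206 Ω = 330∠0.4° Ω.
Step 4 — Power factor: PF = cos(φ) = Re(Z)/|Z| = 330/330 = 1.
Step 5 — Type: Im(Z) = 2.206 ⇒ lagging (phase φ = 0.4°).

PF = 1 (lagging, φ = 0.4°)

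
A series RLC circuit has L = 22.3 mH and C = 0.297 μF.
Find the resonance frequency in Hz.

Step 1 — Resonance condition Im(Z)=0 gives ω₀ = 1/√(LC).
Step 2 — ω₀ = 1/√(0.0223·2.97e-07) = 1.229e+04 rad/s.
Step 3 — f₀ = ω₀/(2π) = 1956 Hz.

f₀ = 1956 Hz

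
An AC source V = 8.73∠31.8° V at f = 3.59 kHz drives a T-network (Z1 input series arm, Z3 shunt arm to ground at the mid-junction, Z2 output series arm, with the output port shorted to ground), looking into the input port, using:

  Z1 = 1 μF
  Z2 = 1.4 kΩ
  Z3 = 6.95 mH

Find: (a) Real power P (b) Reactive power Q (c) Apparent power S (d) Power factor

Step 1 — Angular frequency: ω = 2π·f = 2π·3590 = 2.256e+04 rad/s.
Step 2 — Component impedances:
  Z1: Z = 1/(jωC) = -j/(ω·C) = 0 - j44.33 Ω
  Z2: Z = R = 1400 Ω
  Z3: Z = jωL = j·2.256e+04·0.00695 = 0 + j156.8 Ω
Step 3 — With the output port shorted to ground, the output series arm Z2 runs from the junction to ground; the shunt arm Z3 also runs from the junction to ground. They appear in parallel: Z3 || Z2 = 17.34 + j154.8 Ω.
Step 4 — Series with input arm Z1: Z_in = Z1 + (Z3 || Z2) = 17.34 + j110.5 Ω = 111.8∠81.1° Ω.
Step 5 — Source phasor: V = 8.73∠31.8° V = 7.42 + j4.6 V.
Step 6 — Current: I = V / Z = 0.05092 - j0.05916 A = 0.07805∠-49.3° A.
Step 7 — Complex power: S = V·I* = 0.1056 + j0.6732 VA.
Step 8 — Real power: P = Re(S) = 0.1056 W.
Step 9 — Reactive power: Q = Im(S) = 0.6732 VAR.
Step 10 — Apparent power: |S| = 0.6814 VA.
Step 11 — Power factor: PF = P/|S| = 0.155 (lagging).

(a) P = 0.1056 W  (b) Q = 0.6732 VAR  (c) S = 0.6814 VA  (d) PF = 0.155 (lagging)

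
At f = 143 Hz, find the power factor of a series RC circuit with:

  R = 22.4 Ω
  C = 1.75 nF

Step 1 — Angular frequency: ω = 2π·f = 2π·143 = 898.5 rad/s.
Step 2 — Component impedances:
  R: Z = R = 22.4 Ω
  C: Z = 1/(jωC) = -j/(ω·C) = 0 - j6.36e+05 Ω
Step 3 — Series combination: Z_total = R + C = 22.4 - j6.36e+05 Ω = 6.36e+05∠-90.0° Ω.
Step 4 — Power factor: PF = cos(φ) = Re(Z)/|Z| = 22.4/6.36e+05 = 3.522e-05.
Step 5 — Type: Im(Z) = -6.36e+05 ⇒ leading (phase φ = -90.0°).

PF = 3.522e-05 (leading, φ = -90.0°)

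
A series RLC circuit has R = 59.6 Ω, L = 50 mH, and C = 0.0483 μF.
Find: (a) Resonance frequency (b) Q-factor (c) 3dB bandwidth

Step 1 — Resonance: ω₀ = 1/√(LC) = 1/√(0.05·4.83e-08) = 2.035e+04 rad/s.
Step 2 — f₀ = ω₀/(2π) = 3239 Hz.
Step 3 — Series Q: Q = ω₀L/R = 2.035e+04·0.05/59.6 = 17.07.
Step 4 — Bandwidth: Δω = ω₀/Q = 1192 rad/s; BW = Δω/(2π) = 189.7 Hz.

(a) f₀ = 3239 Hz  (b) Q = 17.07  (c) BW = 189.7 Hz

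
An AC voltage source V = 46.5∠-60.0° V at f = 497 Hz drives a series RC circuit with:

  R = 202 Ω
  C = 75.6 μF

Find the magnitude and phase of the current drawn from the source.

Step 1 — Angular frequency: ω = 2π·f = 2π·497 = 3123 rad/s.
Step 2 — Component impedances:
  R: Z = R = 202 Ω
  C: Z = 1/(jωC) = -j/(ω·C) = 0 - j4.236 Ω
Step 3 — Series combination: Z_total = R + C = 202 - j4.236 Ω = 202∠-1.2° Ω.
Step 4 — Source phasor: V = 46.5∠-60.0° V = 23.25 - j40.27 V.
Step 5 — Ohm's law: I = V / Z_total = (23.25 - j40.27) / (202 - j4.236) = 0.1192 - j0.1969 A.
Step 6 — Convert to polar: |I| = 0.2301 A, ∠I = -58.8°.

I = 0.2301∠-58.8° A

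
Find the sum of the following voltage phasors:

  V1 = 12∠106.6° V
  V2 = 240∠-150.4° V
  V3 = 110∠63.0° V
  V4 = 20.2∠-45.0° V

Step 1 — Convert each phasor to rectangular form:
  V1 = 12·(cos(106.6°) + j·sin(106.6°)) = -3.428 + j11.5 V
  V2 = 240·(cos(-150.4°) + j·sin(-150.4°)) = -208.7 - j118.5 V
  V3 = 110·(cos(63.0°) + j·sin(63.0°)) = 49.94 + j98.01 V
  V4 = 20.2·(cos(-45.0°) + j·sin(-45.0°)) = 14.28 - j14.28 V
Step 2 — Sum components: V_total = -147.9 - j23.32 V.
Step 3 — Convert to polar: |V_total| = 149.7 V, ∠V_total = -171.0°.

V_total = 149.7∠-171.0° V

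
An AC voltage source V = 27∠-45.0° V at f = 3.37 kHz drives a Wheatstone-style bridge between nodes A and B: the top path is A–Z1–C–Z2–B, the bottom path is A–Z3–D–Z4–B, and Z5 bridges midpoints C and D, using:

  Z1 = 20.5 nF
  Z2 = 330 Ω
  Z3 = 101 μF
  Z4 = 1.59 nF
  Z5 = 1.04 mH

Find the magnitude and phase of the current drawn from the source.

Step 1 — Angular frequency: ω = 2π·f = 2π·3370 = 2.117e+04 rad/s.
Step 2 — Component impedances:
  Z1: Z = 1/(jωC) = -j/(ω·C) = 0 - j2304 Ω
  Z2: Z = R = 330 Ω
  Z3: Z = 1/(jωC) = -j/(ω·C) = 0 - j0.4676 Ω
  Z4: Z = 1/(jωC) = -j/(ω·C) = 0 - j2.97e+04 Ω
  Z5: Z = jωL = j·2.117e+04·0.00104 = 0 + j22.02 Ω
Step 3 — Bridge requires nodal analysis (the Z5 bridge couples midpoints C and D, so the two paths cannot be reduced to a simple series/parallel combination). Setting node B to ground and injecting 1 A at node A, the 3-node admittance system at A, C, D solves to V_A = Z_AB = 330.5 + j18.1 Ω = 330.9∠3.1° Ω.
Step 4 — Source phasor: V = 27∠-45.0° V = 19.09 - j19.09 V.
Step 5 — Ohm's law: I = V / Z_total = (19.09 - j19.09) / (330.5 + j18.1) = 0.05445 - j0.06076 A.
Step 6 — Convert to polar: |I| = 0.08158 A, ∠I = -48.1°.

I = 0.08158∠-48.1° A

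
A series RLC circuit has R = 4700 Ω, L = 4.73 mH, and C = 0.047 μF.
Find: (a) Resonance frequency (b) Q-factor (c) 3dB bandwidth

Step 1 — Resonance: ω₀ = 1/√(LC) = 1/√(0.00473·4.7e-08) = 6.707e+04 rad/s.
Step 2 — f₀ = ω₀/(2π) = 1.067e+04 Hz.
Step 3 — Series Q: Q = ω₀L/R = 6.707e+04·0.00473/4700 = 0.0675.
Step 4 — Bandwidth: Δω = ω₀/Q = 9.937e+05 rad/s; BW = Δω/(2π) = 1.581e+05 Hz.

(a) f₀ = 1.067e+04 Hz  (b) Q = 0.0675  (c) BW = 1.581e+05 Hz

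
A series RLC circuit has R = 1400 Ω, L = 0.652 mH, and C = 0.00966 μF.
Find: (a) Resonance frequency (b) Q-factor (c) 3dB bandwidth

Step 1 — Resonance condition Im(Z)=0 gives ω₀ = 1/√(LC).
Step 2 — ω₀ = 1/√(0.000652·9.66e-09) = 3.985e+05 rad/s.
Step 3 — f₀ = ω₀/(2π) = 6.342e+04 Hz.
Step 4 — Series Q: Q = ω₀L/R = 3.985e+05·0.000652/1400 = 0.1856.
Step 5 — 3dB bandwidth: Δω = ω₀/Q = 2.147e+06 rad/s; BW = Δω/(2π) = 3.417e+05 Hz.

(a) f₀ = 6.342e+04 Hz  (b) Q = 0.1856  (c) BW = 3.417e+05 Hz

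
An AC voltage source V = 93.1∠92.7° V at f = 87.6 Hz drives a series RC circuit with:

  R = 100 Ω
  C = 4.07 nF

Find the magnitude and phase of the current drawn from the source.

Step 1 — Angular frequency: ω = 2π·f = 2π·87.6 = 550.4 rad/s.
Step 2 — Component impedances:
  R: Z = R = 100 Ω
  C: Z = 1/(jωC) = -j/(ω·C) = 0 - j4.464e+05 Ω
Step 3 — Series combination: Z_total = R + C = 100 - j4.464e+05 Ω = 4.464e+05∠-90.0° Ω.
Step 4 — Source phasor: V = 93.1∠92.7° V = -4.386 + j93 V.
Step 5 — Ohm's law: I = V / Z_total = (-4.386 + j93) / (100 - j4.464e+05) = -0.0002083 - j9.778e-06 A.
Step 6 — Convert to polar: |I| = 0.0002086 A, ∠I = -177.3°.

I = 0.0002086∠-177.3° A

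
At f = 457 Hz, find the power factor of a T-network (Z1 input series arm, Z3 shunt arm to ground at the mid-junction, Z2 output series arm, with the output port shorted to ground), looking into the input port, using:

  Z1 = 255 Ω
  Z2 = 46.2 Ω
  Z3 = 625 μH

Step 1 — Angular frequency: ω = 2π·f = 2π·457 = 2871 rad/s.
Step 2 — Component impedances:
  Z1: Z = R = 255 Ω
  Z2: Z = R = 46.2 Ω
  Z3: Z = jωL = j·2871·0.000625 = 0 + j1.795 Ω
Step 3 — With the output port shorted to ground, the output series arm Z2 runs from the junction to ground; the shunt arm Z3 also runs from the junction to ground. They appear in parallel: Z3 || Z2 = 0.06961 + j1.792 Ω.
Step 4 — Series with input arm Z1: Z_in = Z1 + (Z3 || Z2) = 255.1 + j1.792 Ω = 255.1∠0.4° Ω.
Step 5 — Power factor: PF = cos(φ) = Re(Z)/|Z| = 255.1/255.1 = 1.
Step 6 — Type: Im(Z) = 1.792 ⇒ lagging (phase φ = 0.4°).

PF = 1 (lagging, φ = 0.4°)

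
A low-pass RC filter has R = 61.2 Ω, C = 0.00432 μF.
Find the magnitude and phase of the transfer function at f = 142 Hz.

Step 1 — Angular frequency: ω = 2π·142 = 892.2 rad/s.
Step 2 — Transfer function: H(jω) = 1/(1 + jωRC).
Step 3 — Denominator: 1 + jωRC = 1 + j·892.2·61.2·4.32e-09 = 1 + j0.0002359.
Step 4 — H = 1 - j0.0002359.
Step 5 — Magnitude: |H| = 1 (-0.0 dB); phase: φ = -0.0°.

|H| = 1 (-0.0 dB), φ = -0.0°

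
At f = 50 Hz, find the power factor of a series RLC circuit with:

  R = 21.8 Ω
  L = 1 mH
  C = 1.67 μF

Step 1 — Angular frequency: ω = 2π·f = 2π·50 = 314.2 rad/s.
Step 2 — Component impedances:
  R: Z = R = 21.8 Ω
  L: Z = jωL = j·314.2·0.001 = 0 + j0.3142 Ω
  C: Z = 1/(jωC) = -j/(ω·C) = 0 - j1906 Ω
Step 3 — Series combination: Z_total = R + L + C = 21.8 - j1906 Ω = 1906∠-89.3° Ω.
Step 4 — Power factor: PF = cos(φ) = Re(Z)/|Z| = 21.8/1906 = 0.01144.
Step 5 — Type: Im(Z) = -1906 ⇒ leading (phase φ = -89.3°).

PF = 0.01144 (leading, φ = -89.3°)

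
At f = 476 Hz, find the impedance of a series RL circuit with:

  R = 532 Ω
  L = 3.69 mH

Step 1 — Angular frequency: ω = 2π·f = 2π·476 = 2991 rad/s.
Step 2 — Component impedances:
  R: Z = R = 532 Ω
  L: Z = jωL = j·2991·0.00369 = 0 + j11.04 Ω
Step 3 — Series combination: Z_total = R + L = 532 + j11.04 Ω = 532.1∠1.2° Ω.

Z = 532 + j11.04 Ω = 532.1∠1.2° Ω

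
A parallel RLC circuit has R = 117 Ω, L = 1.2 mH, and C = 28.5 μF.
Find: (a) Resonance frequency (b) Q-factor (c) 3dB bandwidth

Step 1 — Resonance: ω₀ = 1/√(LC) = 1/√(0.0012·2.85e-05) = 5407 rad/s.
Step 2 — f₀ = ω₀/(2π) = 860.6 Hz.
Step 3 — Parallel Q: Q = R/(ω₀L) = 117/(5407·0.0012) = 18.03.
Step 4 — Bandwidth: Δω = ω₀/Q = 299.9 rad/s; BW = Δω/(2π) = 47.73 Hz.

(a) f₀ = 860.6 Hz  (b) Q = 18.03  (c) BW = 47.73 Hz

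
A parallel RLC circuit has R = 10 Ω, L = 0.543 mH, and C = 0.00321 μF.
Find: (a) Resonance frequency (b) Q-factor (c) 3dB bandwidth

Step 1 — Resonance: ω₀ = 1/√(LC) = 1/√(0.000543·3.21e-09) = 7.574e+05 rad/s.
Step 2 — f₀ = ω₀/(2π) = 1.206e+05 Hz.
Step 3 — Parallel Q: Q = R/(ω₀L) = 10/(7.574e+05·0.000543) = 0.02431.
Step 4 — Bandwidth: Δω = ω₀/Q = 3.115e+07 rad/s; BW = Δω/(2π) = 4.958e+06 Hz.

(a) f₀ = 1.206e+05 Hz  (b) Q = 0.02431  (c) BW = 4.958e+06 Hz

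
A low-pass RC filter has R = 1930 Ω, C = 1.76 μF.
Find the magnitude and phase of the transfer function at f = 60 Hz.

Step 1 — Angular frequency: ω = 2π·60 = 377 rad/s.
Step 2 — Transfer function: H(jω) = 1/(1 + jωRC).
Step 3 — Denominator: 1 + jωRC = 1 + j·377·1930·1.76e-06 = 1 + j1.281.
Step 4 — H = 0.3788 - j0.4851.
Step 5 — Magnitude: |H| = 0.6155 (-4.2 dB); phase: φ = -52.0°.

|H| = 0.6155 (-4.2 dB), φ = -52.0°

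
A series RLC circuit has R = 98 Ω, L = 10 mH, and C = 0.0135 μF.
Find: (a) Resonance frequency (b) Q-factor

Step 1 — Resonance condition Im(Z)=0 gives ω₀ = 1/√(LC).
Step 2 — ω₀ = 1/√(0.01·1.35e-08) = 8.607e+04 rad/s.
Step 3 — f₀ = ω₀/(2π) = 1.37e+04 Hz.
Step 4 — Series Q: Q = ω₀L/R = 8.607e+04·0.01/98 = 8.782.

(a) f₀ = 1.37e+04 Hz  (b) Q = 8.782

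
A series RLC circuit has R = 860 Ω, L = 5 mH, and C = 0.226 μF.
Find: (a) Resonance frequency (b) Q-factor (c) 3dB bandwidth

Step 1 — Resonance condition Im(Z)=0 gives ω₀ = 1/√(LC).
Step 2 — ω₀ = 1/√(0.005·2.26e-07) = 2.975e+04 rad/s.
Step 3 — f₀ = ω₀/(2π) = 4735 Hz.
Step 4 — Series Q: Q = ω₀L/R = 2.975e+04·0.005/860 = 0.173.
Step 5 — 3dB bandwidth: Δω = ω₀/Q = 1.72e+05 rad/s; BW = Δω/(2π) = 2.737e+04 Hz.

(a) f₀ = 4735 Hz  (b) Q = 0.173  (c) BW = 2.737e+04 Hz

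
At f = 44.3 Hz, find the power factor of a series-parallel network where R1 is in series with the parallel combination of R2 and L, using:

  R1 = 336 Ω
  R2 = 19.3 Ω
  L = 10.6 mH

Step 1 — Angular frequency: ω = 2π·f = 2π·44.3 = 278.3 rad/s.
Step 2 — Component impedances:
  R1: Z = R = 336 Ω
  R2: Z = R = 19.3 Ω
  L: Z = jωL = j·278.3·0.0106 = 0 + j2.95 Ω
Step 3 — Parallel branch: R2 || L = 1/(1/R2 + 1/L) = 0.4407 + j2.883 Ω.
Step 4 — Series with R1: Z_total = R1 + (R2 || L) = 336.4 + j2.883 Ω = 336.5∠0.5° Ω.
Step 5 — Power factor: PF = cos(φ) = Re(Z)/|Z| = 336.44/336.45 = 1.
Step 6 — Type: Im(Z) = 2.883 ⇒ lagging (phase φ = 0.5°).

PF = 1 (lagging, φ = 0.5°)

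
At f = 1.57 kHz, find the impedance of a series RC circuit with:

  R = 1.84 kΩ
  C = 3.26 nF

Step 1 — Angular frequency: ω = 2π·f = 2π·1570 = 9865 rad/s.
Step 2 — Component impedances:
  R: Z = R = 1840 Ω
  C: Z = 1/(jωC) = -j/(ω·C) = 0 - j3.11e+04 Ω
Step 3 — Series combination: Z_total = R + C = 1840 - j3.11e+04 Ω = 3.115e+04∠-86.6° Ω.

Z = 1840 - j3.11e+04 Ω = 3.115e+04∠-86.6° Ω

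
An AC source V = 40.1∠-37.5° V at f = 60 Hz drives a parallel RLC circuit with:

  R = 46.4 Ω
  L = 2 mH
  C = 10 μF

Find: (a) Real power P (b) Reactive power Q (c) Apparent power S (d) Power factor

Step 1 — Angular frequency: ω = 2π·f = 2π·60 = 377 rad/s.
Step 2 — Component impedances:
  R: Z = R = 46.4 Ω
  L: Z = jωL = j·377·0.002 = 0 + j0.754 Ω
  C: Z = 1/(jωC) = -j/(ω·C) = 0 - j265.3 Ω
Step 3 — Parallel combination: 1/Z_total = 1/R + 1/L + 1/C; Z_total = 0.01232 + j0.7559 Ω = 0.756∠89.1° Ω.
Step 4 — Source phasor: V = 40.1∠-37.5° V = 31.81 - j24.41 V.
Step 5 — Current: I = V / Z = -31.6 - j42.6 A = 53.04∠-126.6° A.
Step 6 — Complex power: S = V·I* = 34.66 + j2127 VA.
Step 7 — Real power: P = Re(S) = 34.66 W.
Step 8 — Reactive power: Q = Im(S) = 2127 VAR.
Step 9 — Apparent power: |S| = 2127 VA.
Step 10 — Power factor: PF = P/|S| = 0.01629 (lagging).

(a) P = 34.66 W  (b) Q = 2127 VAR  (c) S = 2127 VA  (d) PF = 0.01629 (lagging)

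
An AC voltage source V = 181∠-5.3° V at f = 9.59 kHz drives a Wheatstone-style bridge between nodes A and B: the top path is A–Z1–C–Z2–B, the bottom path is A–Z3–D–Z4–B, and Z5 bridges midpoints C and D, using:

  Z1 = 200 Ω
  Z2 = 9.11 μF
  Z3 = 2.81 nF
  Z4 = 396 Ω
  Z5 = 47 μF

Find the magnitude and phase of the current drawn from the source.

Step 1 — Angular frequency: ω = 2π·f = 2π·9590 = 6.026e+04 rad/s.
Step 2 — Component impedances:
  Z1: Z = R = 200 Ω
  Z2: Z = 1/(jωC) = -j/(ω·C) = 0 - j1.822 Ω
  Z3: Z = 1/(jωC) = -j/(ω·C) = 0 - j5906 Ω
  Z4: Z = R = 396 Ω
  Z5: Z = 1/(jωC) = -j/(ω·C) = 0 - j0.3531 Ω
Step 3 — Bridge requires nodal analysis (the Z5 bridge couples midpoints C and D, so the two paths cannot be reduced to a simple series/parallel combination). Setting node B to ground and injecting 1 A at node A, the 3-node admittance system at A, C, D solves to V_A = Z_AB = 199.8 - j8.586 Ω = 200∠-2.5° Ω.
Step 4 — Source phasor: V = 181∠-5.3° V = 180.2 - j16.72 V.
Step 5 — Ohm's law: I = V / Z_total = (180.2 - j16.72) / (199.8 - j8.586) = 0.9041 - j0.04483 A.
Step 6 — Convert to polar: |I| = 0.9052 A, ∠I = -2.8°.

I = 0.9052∠-2.8° A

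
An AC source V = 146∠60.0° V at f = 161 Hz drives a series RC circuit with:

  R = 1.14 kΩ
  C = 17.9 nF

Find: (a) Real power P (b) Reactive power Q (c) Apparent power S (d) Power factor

Step 1 — Angular frequency: ω = 2π·f = 2π·161 = 1012 rad/s.
Step 2 — Component impedances:
  R: Z = R = 1140 Ω
  C: Z = 1/(jωC) = -j/(ω·C) = 0 - j5.523e+04 Ω
Step 3 — Series combination: Z_total = R + C = 1140 - j5.523e+04 Ω = 5.524e+04∠-88.8° Ω.
Step 4 — Source phasor: V = 146∠60.0° V = 73 + j126.4 V.
Step 5 — Current: I = V / Z = -0.002261 + j0.001369 A = 0.002643∠148.8° A.
Step 6 — Complex power: S = V·I* = 0.007964 - j0.3858 VA.
Step 7 — Real power: P = Re(S) = 0.007964 W.
Step 8 — Reactive power: Q = Im(S) = -0.3858 VAR.
Step 9 — Apparent power: |S| = 0.3859 VA.
Step 10 — Power factor: PF = P/|S| = 0.02064 (leading).

(a) P = 0.007964 W  (b) Q = -0.3858 VAR  (c) S = 0.3859 VA  (d) PF = 0.02064 (leading)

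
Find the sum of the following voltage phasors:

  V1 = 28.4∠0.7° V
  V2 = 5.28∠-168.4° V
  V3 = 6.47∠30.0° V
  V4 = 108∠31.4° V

Step 1 — Convert each phasor to rectangular form:
  V1 = 28.4·(cos(0.7°) + j·sin(0.7°)) = 28.4 + j0.347 V
  V2 = 5.28·(cos(-168.4°) + j·sin(-168.4°)) = -5.172 - j1.062 V
  V3 = 6.47·(cos(30.0°) + j·sin(30.0°)) = 5.603 + j3.235 V
  V4 = 108·(cos(31.4°) + j·sin(31.4°)) = 92.18 + j56.27 V
Step 2 — Sum components: V_total = 121 + j58.79 V.
Step 3 — Convert to polar: |V_total| = 134.5 V, ∠V_total = 25.9°.

V_total = 134.5∠25.9° V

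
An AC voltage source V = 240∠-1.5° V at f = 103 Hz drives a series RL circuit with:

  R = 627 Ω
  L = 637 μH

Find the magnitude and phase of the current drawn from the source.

Step 1 — Angular frequency: ω = 2π·f = 2π·103 = 647.2 rad/s.
Step 2 — Component impedances:
  R: Z = R = 627 Ω
  L: Z = jωL = j·647.2·0.000637 = 0 + j0.4122 Ω
Step 3 — Series combination: Z_total = R + L = 627 + j0.4122 Ω = 627∠0.0° Ω.
Step 4 — Source phasor: V = 240∠-1.5° V = 239.9 - j6.282 V.
Step 5 — Ohm's law: I = V / Z_total = (239.9 - j6.282) / (627 + j0.4122) = 0.3826 - j0.01027 A.
Step 6 — Convert to polar: |I| = 0.3828 A, ∠I = -1.5°.

I = 0.3828∠-1.5° A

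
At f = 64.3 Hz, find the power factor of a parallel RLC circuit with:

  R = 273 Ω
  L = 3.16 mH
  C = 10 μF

Step 1 — Angular frequency: ω = 2π·f = 2π·64.3 = 404 rad/s.
Step 2 — Component impedances:
  R: Z = R = 273 Ω
  L: Z = jωL = j·404·0.00316 = 0 + j1.277 Ω
  C: Z = 1/(jωC) = -j/(ω·C) = 0 - j247.5 Ω
Step 3 — Parallel combination: 1/Z_total = 1/R + 1/L + 1/C; Z_total = 0.006032 + j1.283 Ω = 1.283∠89.7° Ω.
Step 4 — Power factor: PF = cos(φ) = Re(Z)/|Z| = 0.006032/1.283 = 0.004701.
Step 5 — Type: Im(Z) = 1.283 ⇒ lagging (phase φ = 89.7°).

PF = 0.004701 (lagging, φ = 89.7°)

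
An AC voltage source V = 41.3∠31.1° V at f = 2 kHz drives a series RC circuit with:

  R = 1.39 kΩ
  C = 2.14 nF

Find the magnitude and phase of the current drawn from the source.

Step 1 — Angular frequency: ω = 2π·f = 2π·2000 = 1.257e+04 rad/s.
Step 2 — Component impedances:
  R: Z = R = 1390 Ω
  C: Z = 1/(jωC) = -j/(ω·C) = 0 - j3.719e+04 Ω
Step 3 — Series combination: Z_total = R + C = 1390 - j3.719e+04 Ω = 3.721e+04∠-87.9° Ω.
Step 4 — Source phasor: V = 41.3∠31.1° V = 35.36 + j21.33 V.
Step 5 — Ohm's law: I = V / Z_total = (35.36 + j21.33) / (1390 - j3.719e+04) = -0.0005374 + j0.0009711 A.
Step 6 — Convert to polar: |I| = 0.00111 A, ∠I = 119.0°.

I = 0.00111∠119.0° A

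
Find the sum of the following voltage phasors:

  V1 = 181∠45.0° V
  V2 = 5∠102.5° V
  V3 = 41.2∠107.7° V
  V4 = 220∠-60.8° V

Step 1 — Convert each phasor to rectangular form:
  V1 = 181·(cos(45.0°) + j·sin(45.0°)) = 128 + j128 V
  V2 = 5·(cos(102.5°) + j·sin(102.5°)) = -1.082 + j4.881 V
  V3 = 41.2·(cos(107.7°) + j·sin(107.7°)) = -12.53 + j39.25 V
  V4 = 220·(cos(-60.8°) + j·sin(-60.8°)) = 107.3 - j192 V
Step 2 — Sum components: V_total = 221.7 - j19.93 V.
Step 3 — Convert to polar: |V_total| = 222.6 V, ∠V_total = -5.1°.

V_total = 222.6∠-5.1° V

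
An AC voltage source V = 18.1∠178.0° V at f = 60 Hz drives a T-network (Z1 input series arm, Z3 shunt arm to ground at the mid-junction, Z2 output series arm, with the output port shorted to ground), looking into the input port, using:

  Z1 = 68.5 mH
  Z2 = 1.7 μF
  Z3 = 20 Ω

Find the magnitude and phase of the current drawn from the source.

Step 1 — Angular frequency: ω = 2π·f = 2π·60 = 377 rad/s.
Step 2 — Component impedances:
  Z1: Z = jωL = j·377·0.0685 = 0 + j25.82 Ω
  Z2: Z = 1/(jωC) = -j/(ω·C) = 0 - j1560 Ω
  Z3: Z = R = 20 Ω
Step 3 — With the output port shorted to ground, the output series arm Z2 runs from the junction to ground; the shunt arm Z3 also runs from the junction to ground. They appear in parallel: Z3 || Z2 = 20 - j0.2563 Ω.
Step 4 — Series with input arm Z1: Z_in = Z1 + (Z3 || Z2) = 20 + j25.57 Ω = 32.46∠52.0° Ω.
Step 5 — Source phasor: V = 18.1∠178.0° V = -18.09 + j0.6317 V.
Step 6 — Ohm's law: I = V / Z_total = (-18.09 + j0.6317) / (20 + j25.57) = -0.328 + j0.451 A.
Step 7 — Convert to polar: |I| = 0.5576 A, ∠I = 126.0°.

I = 0.5576∠126.0° A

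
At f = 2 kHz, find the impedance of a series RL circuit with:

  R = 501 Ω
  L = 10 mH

Step 1 — Angular frequency: ω = 2π·f = 2π·2000 = 1.257e+04 rad/s.
Step 2 — Component impedances:
  R: Z = R = 501 Ω
  L: Z = jωL = j·1.257e+04·0.01 = 0 + j125.7 Ω
Step 3 — Series combination: Z_total = R + L = 501 + j125.7 Ω = 516.5∠14.1° Ω.

Z = 501 + j125.7 Ω = 516.5∠14.1° Ω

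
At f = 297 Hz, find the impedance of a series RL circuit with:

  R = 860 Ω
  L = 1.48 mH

Step 1 — Angular frequency: ω = 2π·f = 2π·297 = 1866 rad/s.
Step 2 — Component impedances:
  R: Z = R = 860 Ω
  L: Z = jωL = j·1866·0.00148 = 0 + j2.762 Ω
Step 3 — Series combination: Z_total = R + L = 860 + j2.762 Ω = 860∠0.2° Ω.

Z = 860 + j2.762 Ω = 860∠0.2° Ω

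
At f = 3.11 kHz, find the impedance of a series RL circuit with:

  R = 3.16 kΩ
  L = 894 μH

Step 1 — Angular frequency: ω = 2π·f = 2π·3110 = 1.954e+04 rad/s.
Step 2 — Component impedances:
  R: Z = R = 3160 Ω
  L: Z = jωL = j·1.954e+04·0.000894 = 0 + j17.47 Ω
Step 3 — Series combination: Z_total = R + L = 3160 + j17.47 Ω = 3160∠0.3° Ω.

Z = 3160 + j17.47 Ω = 3160∠0.3° Ω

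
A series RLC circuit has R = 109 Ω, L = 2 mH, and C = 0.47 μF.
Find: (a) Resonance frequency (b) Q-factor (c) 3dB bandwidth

Step 1 — Resonance: ω₀ = 1/√(LC) = 1/√(0.002·4.7e-07) = 3.262e+04 rad/s.
Step 2 — f₀ = ω₀/(2π) = 5191 Hz.
Step 3 — Series Q: Q = ω₀L/R = 3.262e+04·0.002/109 = 0.5985.
Step 4 — Bandwidth: Δω = ω₀/Q = 5.45e+04 rad/s; BW = Δω/(2π) = 8674 Hz.

(a) f₀ = 5191 Hz  (b) Q = 0.5985  (c) BW = 8674 Hz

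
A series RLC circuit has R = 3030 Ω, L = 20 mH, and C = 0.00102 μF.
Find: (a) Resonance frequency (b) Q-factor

Step 1 — Resonance condition Im(Z)=0 gives ω₀ = 1/√(LC).
Step 2 — ω₀ = 1/√(0.02·1.02e-09) = 2.214e+05 rad/s.
Step 3 — f₀ = ω₀/(2π) = 3.524e+04 Hz.
Step 4 — Series Q: Q = ω₀L/R = 2.214e+05·0.02/3030 = 1.461.

(a) f₀ = 3.524e+04 Hz  (b) Q = 1.461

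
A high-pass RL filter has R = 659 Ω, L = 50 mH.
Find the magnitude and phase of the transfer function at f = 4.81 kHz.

Step 1 — Angular frequency: ω = 2π·4810 = 3.022e+04 rad/s.
Step 2 — Transfer function: H(jω) = jωL/(R + jωL).
Step 3 — Numerator jωL = j·1511; denominator R + jωL = 659 + j1511.
Step 4 — H = 0.8402 + j0.3664.
Step 5 — Magnitude: |H| = 0.9166 (-0.8 dB); phase: φ = 23.6°.

|H| = 0.9166 (-0.8 dB), φ = 23.6°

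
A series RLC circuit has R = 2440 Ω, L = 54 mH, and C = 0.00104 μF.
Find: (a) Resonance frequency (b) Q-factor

Step 1 — Resonance condition Im(Z)=0 gives ω₀ = 1/√(LC).
Step 2 — ω₀ = 1/√(0.054·1.04e-09) = 1.334e+05 rad/s.
Step 3 — f₀ = ω₀/(2π) = 2.124e+04 Hz.
Step 4 — Series Q: Q = ω₀L/R = 1.334e+05·0.054/2440 = 2.953.

(a) f₀ = 2.124e+04 Hz  (b) Q = 2.953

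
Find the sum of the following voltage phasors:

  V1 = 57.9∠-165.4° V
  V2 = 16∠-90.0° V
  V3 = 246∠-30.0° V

Step 1 — Convert each phasor to rectangular form:
  V1 = 57.9·(cos(-165.4°) + j·sin(-165.4°)) = -56.03 - j14.59 V
  V2 = 16·(cos(-90.0°) + j·sin(-90.0°)) = 0 - j16 V
  V3 = 246·(cos(-30.0°) + j·sin(-30.0°)) = 213 - j123 V
Step 2 — Sum components: V_total = 157 - j153.6 V.
Step 3 — Convert to polar: |V_total| = 219.6 V, ∠V_total = -44.4°.

V_total = 219.6∠-44.4° V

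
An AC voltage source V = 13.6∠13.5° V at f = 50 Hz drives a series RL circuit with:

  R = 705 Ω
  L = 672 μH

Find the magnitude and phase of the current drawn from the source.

Step 1 — Angular frequency: ω = 2π·f = 2π·50 = 314.2 rad/s.
Step 2 — Component impedances:
  R: Z = R = 705 Ω
  L: Z = jωL = j·314.2·0.000672 = 0 + j0.2111 Ω
Step 3 — Series combination: Z_total = R + L = 705 + j0.2111 Ω = 705∠0.0° Ω.
Step 4 — Source phasor: V = 13.6∠13.5° V = 13.22 + j3.175 V.
Step 5 — Ohm's law: I = V / Z_total = (13.22 + j3.175) / (705 + j0.2111) = 0.01876 + j0.004498 A.
Step 6 — Convert to polar: |I| = 0.01929 A, ∠I = 13.5°.

I = 0.01929∠13.5° A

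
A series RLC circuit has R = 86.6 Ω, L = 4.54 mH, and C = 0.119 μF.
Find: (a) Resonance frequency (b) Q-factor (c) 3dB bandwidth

Step 1 — Resonance: ω₀ = 1/√(LC) = 1/√(0.00454·1.19e-07) = 4.302e+04 rad/s.
Step 2 — f₀ = ω₀/(2π) = 6847 Hz.
Step 3 — Series Q: Q = ω₀L/R = 4.302e+04·0.00454/86.6 = 2.255.
Step 4 — Bandwidth: Δω = ω₀/Q = 1.907e+04 rad/s; BW = Δω/(2π) = 3036 Hz.

(a) f₀ = 6847 Hz  (b) Q = 2.255  (c) BW = 3036 Hz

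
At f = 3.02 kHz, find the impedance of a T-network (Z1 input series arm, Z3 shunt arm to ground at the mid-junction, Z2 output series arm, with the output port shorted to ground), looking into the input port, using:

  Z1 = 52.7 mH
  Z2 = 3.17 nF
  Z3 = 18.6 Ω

Step 1 — Angular frequency: ω = 2π·f = 2π·3020 = 1.898e+04 rad/s.
Step 2 — Component impedances:
  Z1: Z = jωL = j·1.898e+04·0.0527 = 0 + j1000 Ω
  Z2: Z = 1/(jωC) = -j/(ω·C) = 0 - j1.662e+04 Ω
  Z3: Z = R = 18.6 Ω
Step 3 — With the output port shorted to ground, the output series arm Z2 runs from the junction to ground; the shunt arm Z3 also runs from the junction to ground. They appear in parallel: Z3 || Z2 = 18.6 - j0.02081 Ω.
Step 4 — Series with input arm Z1: Z_in = Z1 + (Z3 || Z2) = 18.6 + j1000 Ω = 1000∠88.9° Ω.

Z = 18.6 + j1000 Ω = 1000∠88.9° Ω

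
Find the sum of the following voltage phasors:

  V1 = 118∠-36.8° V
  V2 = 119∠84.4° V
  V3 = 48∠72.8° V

Step 1 — Convert each phasor to rectangular form:
  V1 = 118·(cos(-36.8°) + j·sin(-36.8°)) = 94.49 - j70.68 V
  V2 = 119·(cos(84.4°) + j·sin(84.4°)) = 11.61 + j118.4 V
  V3 = 48·(cos(72.8°) + j·sin(72.8°)) = 14.19 + j45.85 V
Step 2 — Sum components: V_total = 120.3 + j93.6 V.
Step 3 — Convert to polar: |V_total| = 152.4 V, ∠V_total = 37.9°.

V_total = 152.4∠37.9° V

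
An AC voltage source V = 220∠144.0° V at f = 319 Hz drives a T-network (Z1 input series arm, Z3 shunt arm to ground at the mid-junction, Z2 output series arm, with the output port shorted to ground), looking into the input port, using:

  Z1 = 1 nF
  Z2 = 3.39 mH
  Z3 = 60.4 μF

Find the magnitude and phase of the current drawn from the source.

Step 1 — Angular frequency: ω = 2π·f = 2π·319 = 2004 rad/s.
Step 2 — Component impedances:
  Z1: Z = 1/(jωC) = -j/(ω·C) = 0 - j4.989e+05 Ω
  Z2: Z = jωL = j·2004·0.00339 = 0 + j6.795 Ω
  Z3: Z = 1/(jωC) = -j/(ω·C) = 0 - j8.26 Ω
Step 3 — With the output port shorted to ground, the output series arm Z2 runs from the junction to ground; the shunt arm Z3 also runs from the junction to ground. They appear in parallel: Z3 || Z2 = 0 + j38.3 Ω.
Step 4 — Series with input arm Z1: Z_in = Z1 + (Z3 || Z2) = 0 - j4.989e+05 Ω = 4.989e+05∠-90.0° Ω.
Step 5 — Source phasor: V = 220∠144.0° V = -178 + j129.3 V.
Step 6 — Ohm's law: I = V / Z_total = (-178 + j129.3) / (0 - j4.989e+05) = -0.0002592 - j0.0003568 A.
Step 7 — Convert to polar: |I| = 0.000441 A, ∠I = -126.0°.

I = 0.000441∠-126.0° A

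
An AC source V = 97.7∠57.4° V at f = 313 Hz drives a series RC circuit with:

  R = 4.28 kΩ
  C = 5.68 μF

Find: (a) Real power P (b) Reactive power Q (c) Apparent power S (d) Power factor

Step 1 — Angular frequency: ω = 2π·f = 2π·313 = 1967 rad/s.
Step 2 — Component impedances:
  R: Z = R = 4280 Ω
  C: Z = 1/(jωC) = -j/(ω·C) = 0 - j89.52 Ω
Step 3 — Series combination: Z_total = R + C = 4280 - j89.52 Ω = 4281∠-1.2° Ω.
Step 4 — Source phasor: V = 97.7∠57.4° V = 52.64 + j82.31 V.
Step 5 — Current: I = V / Z = 0.01189 + j0.01948 A = 0.02282∠58.6° A.
Step 6 — Complex power: S = V·I* = 2.229 - j0.04663 VA.
Step 7 — Real power: P = Re(S) = 2.229 W.
Step 8 — Reactive power: Q = Im(S) = -0.04663 VAR.
Step 9 — Apparent power: |S| = 2.23 VA.
Step 10 — Power factor: PF = P/|S| = 0.9998 (leading).

(a) P = 2.229 W  (b) Q = -0.04663 VAR  (c) S = 2.23 VA  (d) PF = 0.9998 (leading)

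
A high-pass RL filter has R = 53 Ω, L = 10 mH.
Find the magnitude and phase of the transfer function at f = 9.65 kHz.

Step 1 — Angular frequency: ω = 2π·9650 = 6.063e+04 rad/s.
Step 2 — Transfer function: H(jω) = jωL/(R + jωL).
Step 3 — Numerator jωL = j·606.3; denominator R + jωL = 53 + j606.3.
Step 4 — H = 0.9924 + j0.08675.
Step 5 — Magnitude: |H| = 0.9962 (-0.0 dB); phase: φ = 5.0°.

|H| = 0.9962 (-0.0 dB), φ = 5.0°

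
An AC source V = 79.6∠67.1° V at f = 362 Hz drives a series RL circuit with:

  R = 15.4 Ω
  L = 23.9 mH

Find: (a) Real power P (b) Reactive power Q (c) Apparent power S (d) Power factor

Step 1 — Angular frequency: ω = 2π·f = 2π·362 = 2275 rad/s.
Step 2 — Component impedances:
  R: Z = R = 15.4 Ω
  L: Z = jωL = j·2275·0.0239 = 0 + j54.36 Ω
Step 3 — Series combination: Z_total = R + L = 15.4 + j54.36 Ω = 56.5∠74.2° Ω.
Step 4 — Source phasor: V = 79.6∠67.1° V = 30.97 + j73.33 V.
Step 5 — Current: I = V / Z = 1.398 - j0.1737 A = 1.409∠-7.1° A.
Step 6 — Complex power: S = V·I* = 30.57 + j107.9 VA.
Step 7 — Real power: P = Re(S) = 30.57 W.
Step 8 — Reactive power: Q = Im(S) = 107.9 VAR.
Step 9 — Apparent power: |S| = 112.1 VA.
Step 10 — Power factor: PF = P/|S| = 0.2726 (lagging).

(a) P = 30.57 W  (b) Q = 107.9 VAR  (c) S = 112.1 VA  (d) PF = 0.2726 (lagging)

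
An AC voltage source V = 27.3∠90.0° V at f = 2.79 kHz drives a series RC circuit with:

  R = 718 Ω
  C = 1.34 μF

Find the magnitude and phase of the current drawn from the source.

Step 1 — Angular frequency: ω = 2π·f = 2π·2790 = 1.753e+04 rad/s.
Step 2 — Component impedances:
  R: Z = R = 718 Ω
  C: Z = 1/(jωC) = -j/(ω·C) = 0 - j42.57 Ω
Step 3 — Series combination: Z_total = R + C = 718 - j42.57 Ω = 719.3∠-3.4° Ω.
Step 4 — Source phasor: V = 27.3∠90.0° V = 0 + j27.3 V.
Step 5 — Ohm's law: I = V / Z_total = (0 + j27.3) / (718 - j42.57) = -0.002246 + j0.03789 A.
Step 6 — Convert to polar: |I| = 0.03796 A, ∠I = 93.4°.

I = 0.03796∠93.4° A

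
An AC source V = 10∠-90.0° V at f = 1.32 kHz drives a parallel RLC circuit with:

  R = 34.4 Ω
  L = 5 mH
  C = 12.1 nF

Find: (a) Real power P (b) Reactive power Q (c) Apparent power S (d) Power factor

Step 1 — Angular frequency: ω = 2π·f = 2π·1320 = 8294 rad/s.
Step 2 — Component impedances:
  R: Z = R = 34.4 Ω
  L: Z = jωL = j·8294·0.005 = 0 + j41.47 Ω
  C: Z = 1/(jωC) = -j/(ω·C) = 0 - j9965 Ω
Step 3 — Parallel combination: 1/Z_total = 1/R + 1/L + 1/C; Z_total = 20.45 + j16.89 Ω = 26.52∠39.6° Ω.
Step 4 — Source phasor: V = 10∠-90.0° V = 0 - j10 V.
Step 5 — Current: I = V / Z = -0.2401 - j0.2907 A = 0.3771∠-129.6° A.
Step 6 — Complex power: S = V·I* = 2.907 + j2.401 VA.
Step 7 — Real power: P = Re(S) = 2.907 W.
Step 8 — Reactive power: Q = Im(S) = 2.401 VAR.
Step 9 — Apparent power: |S| = 3.771 VA.
Step 10 — Power factor: PF = P/|S| = 0.771 (lagging).

(a) P = 2.907 W  (b) Q = 2.401 VAR  (c) S = 3.771 VA  (d) PF = 0.771 (lagging)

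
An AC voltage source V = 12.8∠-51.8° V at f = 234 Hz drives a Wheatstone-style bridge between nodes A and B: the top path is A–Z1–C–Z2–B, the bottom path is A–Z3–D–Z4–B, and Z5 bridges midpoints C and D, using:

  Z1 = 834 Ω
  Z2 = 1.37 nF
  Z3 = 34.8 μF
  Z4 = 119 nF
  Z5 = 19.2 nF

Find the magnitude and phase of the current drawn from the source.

Step 1 — Angular frequency: ω = 2π·f = 2π·234 = 1470 rad/s.
Step 2 — Component impedances:
  Z1: Z = R = 834 Ω
  Z2: Z = 1/(jωC) = -j/(ω·C) = 0 - j4.965e+05 Ω
  Z3: Z = 1/(jωC) = -j/(ω·C) = 0 - j19.54 Ω
  Z4: Z = 1/(jωC) = -j/(ω·C) = 0 - j5716 Ω
  Z5: Z = 1/(jωC) = -j/(ω·C) = 0 - j3.542e+04 Ω
Step 3 — Bridge requires nodal analysis (the Z5 bridge couples midpoints C and D, so the two paths cannot be reduced to a simple series/parallel combination). Setting node B to ground and injecting 1 A at node A, the 3-node admittance system at A, C, D solves to V_A = Z_AB = 0.1193 - j5670 Ω = 5670∠-90.0° Ω.
Step 4 — Source phasor: V = 12.8∠-51.8° V = 7.916 - j10.06 V.
Step 5 — Ohm's law: I = V / Z_total = (7.916 - j10.06) / (0.1193 - j5670) = 0.001774 + j0.001396 A.
Step 6 — Convert to polar: |I| = 0.002258 A, ∠I = 38.2°.

I = 0.002258∠38.2° A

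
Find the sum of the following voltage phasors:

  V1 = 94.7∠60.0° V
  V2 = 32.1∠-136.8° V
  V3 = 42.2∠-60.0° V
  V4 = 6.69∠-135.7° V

Step 1 — Convert each phasor to rectangular form:
  V1 = 94.7·(cos(60.0°) + j·sin(60.0°)) = 47.35 + j82.01 V
  V2 = 32.1·(cos(-136.8°) + j·sin(-136.8°)) = -23.4 - j21.97 V
  V3 = 42.2·(cos(-60.0°) + j·sin(-60.0°)) = 21.1 - j36.55 V
  V4 = 6.69·(cos(-135.7°) + j·sin(-135.7°)) = -4.788 - j4.672 V
Step 2 — Sum components: V_total = 40.26 + j18.82 V.
Step 3 — Convert to polar: |V_total| = 44.44 V, ∠V_total = 25.1°.

V_total = 44.44∠25.1° V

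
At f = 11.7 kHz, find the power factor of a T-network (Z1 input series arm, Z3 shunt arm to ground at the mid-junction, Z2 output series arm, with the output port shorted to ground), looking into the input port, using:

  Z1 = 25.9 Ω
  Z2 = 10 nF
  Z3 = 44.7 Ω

Step 1 — Angular frequency: ω = 2π·f = 2π·1.17e+04 = 7.351e+04 rad/s.
Step 2 — Component impedances:
  Z1: Z = R = 25.9 Ω
  Z2: Z = 1/(jωC) = -j/(ω·C) = 0 - j1360 Ω
  Z3: Z = R = 44.7 Ω
Step 3 — With the output port shorted to ground, the output series arm Z2 runs from the junction to ground; the shunt arm Z3 also runs from the junction to ground. They appear in parallel: Z3 || Z2 = 44.65 - j1.467 Ω.
Step 4 — Series with input arm Z1: Z_in = Z1 + (Z3 || Z2) = 70.55 - j1.467 Ω = 70.57∠-1.2° Ω.
Step 5 — Power factor: PF = cos(φ) = Re(Z)/|Z| = 70.552/70.567 = 0.9998.
Step 6 — Type: Im(Z) = -1.467 ⇒ leading (phase φ = -1.2°).

PF = 0.9998 (leading, φ = -1.2°)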